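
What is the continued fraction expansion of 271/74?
[3; 1, 1, 1, 24]

Euclidean algorithm steps:
271 = 3 × 74 + 49
74 = 1 × 49 + 25
49 = 1 × 25 + 24
25 = 1 × 24 + 1
24 = 24 × 1 + 0
Continued fraction: [3; 1, 1, 1, 24]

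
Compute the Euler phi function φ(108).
36

108 = 2^2 × 3^3
φ(n) = n × ∏(1 - 1/p) for each prime p dividing n
φ(108) = 108 × (1 - 1/2) × (1 - 1/3) = 36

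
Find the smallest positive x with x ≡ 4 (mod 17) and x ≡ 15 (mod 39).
327

Using Chinese Remainder Theorem:
M = 17 × 39 = 663
M1 = 39, M2 = 17
y1 = 39^(-1) mod 17 = 7
y2 = 17^(-1) mod 39 = 23
x = (4×39×7 + 15×17×23) mod 663 = 327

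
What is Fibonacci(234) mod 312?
16

Matrix identity: Q^n = [[F_(n+1), F_n], [F_n, F_(n-1)]] with Q = [[1,1],[1,0]].
n = 234 = 11101010₂. Square-and-multiply, entries mod 312:
Q^1 = [[1,1],[1,0]]
Q^3 = (Q^1)²·Q = [[3,2],[2,1]]
Q^7 = (Q^3)²·Q = [[21,13],[13,8]]
Q^14 = (Q^7)² = [[298,65],[65,233]]
Q^29 = (Q^14)²·Q = [[248,53],[53,195]]
Q^58 = (Q^29)² = [[41,79],[79,274]]
Q^117 = (Q^58)²·Q = [[47,122],[122,237]]
Q^234 = (Q^117)² = [[245,16],[16,229]]
F_234 mod 312 = Q^234[0][1] = 16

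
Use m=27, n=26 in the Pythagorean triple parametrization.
(53, 1404, 1405)

Euclid's formula: a = m² - n², b = 2mn, c = m² + n²
m = 27, n = 26
a = 27² - 26² = 729 - 676 = 53
b = 2 × 27 × 26 = 1404
c = 27² + 26² = 729 + 676 = 1405
Verification: 53² + 1404² = 2809 + 1971216 = 1974025 = 1405² ✓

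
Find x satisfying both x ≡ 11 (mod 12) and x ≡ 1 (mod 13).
131

Using Chinese Remainder Theorem:
M = 12 × 13 = 156
M1 = 13, M2 = 12
y1 = 13^(-1) mod 12 = 1
y2 = 12^(-1) mod 13 = 12
x = (11×13×1 + 1×12×12) mod 156 = 131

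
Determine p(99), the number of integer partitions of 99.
169229875

p(n) counts ways to write n as a sum of positive integers (order ignored).
Euler's pentagonal recurrence: p(k) = p(k-1) + p(k-2) - p(k-5) - p(k-7) + p(k-12) + p(k-15) - ... (offsets j(3j∓1)/2, signs ++--, p(0)=1, p(<0)=0).
DP table for k = 0..98: p(0)=1, p(1)=1, p(2)=2, p(3)=3, p(4)=5, p(5)=7, p(6)=11, p(7)=15, p(8)=22, p(9)=30, p(10)=42, p(11)=56, p(12)=77, p(13)=101, p(14)=135, p(15)=176, p(16)=231, p(17)=297, p(18)=385, p(19)=490, p(20)=627, p(21)=792, p(22)=1002, p(23)=1255, p(24)=1575, p(25)=1958, p(26)=2436, p(27)=3010, p(28)=3718, p(29)=4565, p(30)=5604, p(31)=6842, p(32)=8349, p(33)=10143, p(34)=12310, p(35)=14883, p(36)=17977, p(37)=21637, p(38)=26015, p(39)=31185, p(40)=37338, p(41)=44583, p(42)=53174, p(43)=63261, p(44)=75175, p(45)=89134, p(46)=105558, p(47)=124754, p(48)=147273, p(49)=173525, p(50)=204226, p(51)=239943, p(52)=281589, p(53)=329931, p(54)=386155, p(55)=451276, p(56)=526823, p(57)=614154, p(58)=715220, p(59)=831820, p(60)=966467, p(61)=1121505, p(62)=1300156, p(63)=1505499, p(64)=1741630, p(65)=2012558, p(66)=2323520, p(67)=2679689, p(68)=3087735, p(69)=3554345, p(70)=4087968, p(71)=4697205, p(72)=5392783, p(73)=6185689, p(74)=7089500, p(75)=8118264, p(76)=9289091, p(77)=10619863, p(78)=12132164, p(79)=13848650, p(80)=15796476, p(81)=18004327, p(82)=20506255, p(83)=23338469, p(84)=26543660, p(85)=30167357, p(86)=34262962, p(87)=38887673, p(88)=44108109, p(89)=49995925, p(90)=56634173, p(91)=64112359, p(92)=72533807, p(93)=82010177, p(94)=92669720, p(95)=104651419, p(96)=118114304, p(97)=133230930, p(98)=150198136.
Final step: p(99) = p(98) + p(97) - p(94) - p(92) + p(87) + p(84) - p(77) - p(73) + p(64) + p(59) - p(48) - p(42) + p(29) + p(22) - p(7)
= 150198136 + 133230930 - 92669720 - 72533807 + 38887673 + 26543660 - 10619863 - 6185689 + 1741630 + 831820 - 147273 - 53174 + 4565 + 1002 - 15
= 169229875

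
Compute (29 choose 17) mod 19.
0

Using Lucas' theorem:
Write n=29 and k=17 in base 19:
n in base 19: [1, 10]
k in base 19: [0, 17]
C(29,17) mod 19 = ∏ C(n_i, k_i) mod 19
Digit binomials (mod 19): C(1,0) = 1; C(10,17) = 0 (k_i > n_i)
Product: 1 × 0 = 0 ≡ 0 (mod 19)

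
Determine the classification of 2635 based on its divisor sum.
deficient

Proper divisors of 2635: sum = 1 + 5 + 17 + 31 + 85 + 155 + 527 = 821
Since 821 < 2635, 2635 is deficient.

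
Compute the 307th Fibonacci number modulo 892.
889

Matrix identity: Q^n = [[F_(n+1), F_n], [F_n, F_(n-1)]] with Q = [[1,1],[1,0]].
n = 307 = 100110011₂. Square-and-multiply, entries mod 892:
Q^1 = [[1,1],[1,0]]
Q^2 = (Q^1)² = [[2,1],[1,1]]
Q^4 = (Q^2)² = [[5,3],[3,2]]
Q^9 = (Q^4)²·Q = [[55,34],[34,21]]
Q^19 = (Q^9)²·Q = [[521,613],[613,800]]
Q^38 = (Q^19)² = [[510,729],[729,673]]
Q^76 = (Q^38)² = [[337,735],[735,494]]
Q^153 = (Q^76)²·Q = [[615,850],[850,657]]
Q^307 = (Q^153)²·Q = [[93,889],[889,96]]
F_307 mod 892 = Q^307[0][1] = 889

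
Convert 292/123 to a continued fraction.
[2; 2, 1, 2, 15]

Euclidean algorithm steps:
292 = 2 × 123 + 46
123 = 2 × 46 + 31
46 = 1 × 31 + 15
31 = 2 × 15 + 1
15 = 15 × 1 + 0
Continued fraction: [2; 2, 1, 2, 15]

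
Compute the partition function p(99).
169229875

p(n) counts ways to write n as a sum of positive integers (order ignored).
Euler's pentagonal recurrence: p(k) = p(k-1) + p(k-2) - p(k-5) - p(k-7) + p(k-12) + p(k-15) - ... (offsets j(3j∓1)/2, signs ++--, p(0)=1, p(<0)=0).
DP table for k = 0..98: p(0)=1, p(1)=1, p(2)=2, p(3)=3, p(4)=5, p(5)=7, p(6)=11, p(7)=15, p(8)=22, p(9)=30, p(10)=42, p(11)=56, p(12)=77, p(13)=101, p(14)=135, p(15)=176, p(16)=231, p(17)=297, p(18)=385, p(19)=490, p(20)=627, p(21)=792, p(22)=1002, p(23)=1255, p(24)=1575, p(25)=1958, p(26)=2436, p(27)=3010, p(28)=3718, p(29)=4565, p(30)=5604, p(31)=6842, p(32)=8349, p(33)=10143, p(34)=12310, p(35)=14883, p(36)=17977, p(37)=21637, p(38)=26015, p(39)=31185, p(40)=37338, p(41)=44583, p(42)=53174, p(43)=63261, p(44)=75175, p(45)=89134, p(46)=105558, p(47)=124754, p(48)=147273, p(49)=173525, p(50)=204226, p(51)=239943, p(52)=281589, p(53)=329931, p(54)=386155, p(55)=451276, p(56)=526823, p(57)=614154, p(58)=715220, p(59)=831820, p(60)=966467, p(61)=1121505, p(62)=1300156, p(63)=1505499, p(64)=1741630, p(65)=2012558, p(66)=2323520, p(67)=2679689, p(68)=3087735, p(69)=3554345, p(70)=4087968, p(71)=4697205, p(72)=5392783, p(73)=6185689, p(74)=7089500, p(75)=8118264, p(76)=9289091, p(77)=10619863, p(78)=12132164, p(79)=13848650, p(80)=15796476, p(81)=18004327, p(82)=20506255, p(83)=23338469, p(84)=26543660, p(85)=30167357, p(86)=34262962, p(87)=38887673, p(88)=44108109, p(89)=49995925, p(90)=56634173, p(91)=64112359, p(92)=72533807, p(93)=82010177, p(94)=92669720, p(95)=104651419, p(96)=118114304, p(97)=133230930, p(98)=150198136.
Final step: p(99) = p(98) + p(97) - p(94) - p(92) + p(87) + p(84) - p(77) - p(73) + p(64) + p(59) - p(48) - p(42) + p(29) + p(22) - p(7)
= 150198136 + 133230930 - 92669720 - 72533807 + 38887673 + 26543660 - 10619863 - 6185689 + 1741630 + 831820 - 147273 - 53174 + 4565 + 1002 - 15
= 169229875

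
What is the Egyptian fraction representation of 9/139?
1/16 + 1/445 + 1/989680

Greedy algorithm:
9/139: ceiling(139/9) = 16, use 1/16
5/2224: ceiling(2224/5) = 445, use 1/445
1/989680: ceiling(989680/1) = 989680, use 1/989680
Result: 9/139 = 1/16 + 1/445 + 1/989680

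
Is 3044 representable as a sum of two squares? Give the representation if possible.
38² + 40² (a=38, b=40)

Factorization: 3044 = 2^2 × 761
By Fermat: n is sum of two squares iff every prime p ≡ 3 (mod 4) appears to even power.
All primes ≡ 3 (mod 4) appear to even power.
Search a = 0, 1, 2, … for 3044 - a² a perfect square: first hit at a = 38: 3044 - 1444 = 1600 = 40².
3044 = 38² + 40² = 1444 + 1600 ✓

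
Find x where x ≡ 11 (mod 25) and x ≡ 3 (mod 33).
36

Using Chinese Remainder Theorem:
M = 25 × 33 = 825
M1 = 33, M2 = 25
y1 = 33^(-1) mod 25 = 22
y2 = 25^(-1) mod 33 = 4
x = (11×33×22 + 3×25×4) mod 825 = 36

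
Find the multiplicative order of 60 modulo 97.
96

97 is prime, so ord(60) divides φ(97) = 96.
Divisors of 96: 1, 2, 3, 4, 6, 8, 12, 16, 24, 32, 48, 96.
Repeated squaring: 60^1 ≡ 60, 60^2 ≡ 11, 60^4 ≡ 24, 60^8 ≡ 91, 60^16 ≡ 36, 60^32 ≡ 35, 60^64 ≡ 61 (mod 97).
Test 60^d mod 97 for each divisor d in increasing order:
60^1 ≡ 60
60^2 ≡ 11
60^3 = 60^2·60^1 ≡ 78
60^4 ≡ 24
60^6 = 60^4·60^2 ≡ 70
60^8 ≡ 91
60^12 = 60^8·60^4 ≡ 50
60^16 ≡ 36
60^24 = 60^16·60^8 ≡ 75
60^32 ≡ 35
60^48 = 60^32·60^16 ≡ 96
60^96 = 60^64·60^32 ≡ 1  ← first divisor giving 1
The order is 96.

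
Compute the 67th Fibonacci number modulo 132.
101

Matrix identity: Q^n = [[F_(n+1), F_n], [F_n, F_(n-1)]] with Q = [[1,1],[1,0]].
n = 67 = 1000011₂. Square-and-multiply, entries mod 132:
Q^1 = [[1,1],[1,0]]
Q^2 = (Q^1)² = [[2,1],[1,1]]
Q^4 = (Q^2)² = [[5,3],[3,2]]
Q^8 = (Q^4)² = [[34,21],[21,13]]
Q^16 = (Q^8)² = [[13,63],[63,82]]
Q^33 = (Q^16)²·Q = [[91,46],[46,45]]
Q^67 = (Q^33)²·Q = [[21,101],[101,52]]
F_67 mod 132 = Q^67[0][1] = 101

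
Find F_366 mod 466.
234

Matrix identity: Q^n = [[F_(n+1), F_n], [F_n, F_(n-1)]] with Q = [[1,1],[1,0]].
n = 366 = 101101110₂. Square-and-multiply, entries mod 466:
Q^1 = [[1,1],[1,0]]
Q^2 = (Q^1)² = [[2,1],[1,1]]
Q^5 = (Q^2)²·Q = [[8,5],[5,3]]
Q^11 = (Q^5)²·Q = [[144,89],[89,55]]
Q^22 = (Q^11)² = [[231,3],[3,228]]
Q^45 = (Q^22)²·Q = [[225,246],[246,445]]
Q^91 = (Q^45)²·Q = [[89,233],[233,322]]
Q^183 = (Q^91)²·Q = [[465,232],[232,233]]
Q^366 = (Q^183)² = [[235,234],[234,1]]
F_366 mod 466 = Q^366[0][1] = 234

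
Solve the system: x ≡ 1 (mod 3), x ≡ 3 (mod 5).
13

Using Chinese Remainder Theorem:
M = 3 × 5 = 15
M1 = 5, M2 = 3
y1 = 5^(-1) mod 3 = 2
y2 = 3^(-1) mod 5 = 2
x = (1×5×2 + 3×3×2) mod 15 = 13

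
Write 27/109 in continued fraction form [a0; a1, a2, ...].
[0; 4, 27]

Euclidean algorithm steps:
27 = 0 × 109 + 27
109 = 4 × 27 + 1
27 = 27 × 1 + 0
Continued fraction: [0; 4, 27]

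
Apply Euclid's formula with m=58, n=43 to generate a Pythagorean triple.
(1515, 4988, 5213)

Euclid's formula: a = m² - n², b = 2mn, c = m² + n²
m = 58, n = 43
a = 58² - 43² = 3364 - 1849 = 1515
b = 2 × 58 × 43 = 4988
c = 58² + 43² = 3364 + 1849 = 5213
Verification: 1515² + 4988² = 2295225 + 24880144 = 27175369 = 5213² ✓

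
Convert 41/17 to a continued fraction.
[2; 2, 2, 3]

Euclidean algorithm steps:
41 = 2 × 17 + 7
17 = 2 × 7 + 3
7 = 2 × 3 + 1
3 = 3 × 1 + 0
Continued fraction: [2; 2, 2, 3]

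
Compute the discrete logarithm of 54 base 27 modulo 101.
44

Baby-step giant-step with step n = ⌈√101⌉ = 11.
Baby steps 27^j mod 101 (j:value) for j=0..10: 0:1, 1:27, 2:22, 3:89, 4:80, 5:39, 6:43, 7:50, 8:37, 9:90, 10:6.
Giant-step multiplier: 27^(-11) ≡ 27^(100-11) = 27^89 ≡ 53 (mod 101).
Giant steps γ_i = 54·53^i mod 101: γ_0=54, γ_1=34, γ_2=85, γ_3=61, γ_4=1 (in table at j=0).
x = i·n + j = 4·11 + 0 = 44.
Check: 27^44 ≡ 54 (mod 101).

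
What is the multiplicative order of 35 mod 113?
16

113 is prime, so ord(35) divides φ(113) = 112.
Divisors of 112: 1, 2, 4, 7, 8, 14, 16, 28, 56, 112.
Repeated squaring: 35^1 ≡ 35, 35^2 ≡ 95, 35^4 ≡ 98, 35^8 ≡ 112, 35^16 ≡ 1, 35^32 ≡ 1, 35^64 ≡ 1 (mod 113).
Test 35^d mod 113 for each divisor d in increasing order:
35^1 ≡ 35
35^2 ≡ 95
35^4 ≡ 98
35^7 = 35^4·35^2·35^1 ≡ 71
35^8 ≡ 112
35^14 = 35^8·35^4·35^2 ≡ 69
35^16 ≡ 1  ← first divisor giving 1
The order is 16.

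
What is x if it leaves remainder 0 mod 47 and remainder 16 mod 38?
282

Using Chinese Remainder Theorem:
M = 47 × 38 = 1786
M1 = 38, M2 = 47
y1 = 38^(-1) mod 47 = 26
y2 = 47^(-1) mod 38 = 17
x = (0×38×26 + 16×47×17) mod 1786 = 282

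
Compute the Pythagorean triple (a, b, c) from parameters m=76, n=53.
(2967, 8056, 8585)

Euclid's formula: a = m² - n², b = 2mn, c = m² + n²
m = 76, n = 53
a = 76² - 53² = 5776 - 2809 = 2967
b = 2 × 76 × 53 = 8056
c = 76² + 53² = 5776 + 2809 = 8585
Verification: 2967² + 8056² = 8803089 + 64899136 = 73702225 = 8585² ✓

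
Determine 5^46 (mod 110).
5

Repeated squaring. Binary of 46 = 101110.
5^1 ≡ 5 (mod 110); 5^2 ≡ 25 (mod 110); 5^4 ≡ 75 (mod 110); 5^8 ≡ 15 (mod 110); 5^16 ≡ 5 (mod 110); 5^32 ≡ 25 (mod 110)
5^46 = 5^2 × 5^4 × 5^8 × 5^32 ≡ 5 (mod 110)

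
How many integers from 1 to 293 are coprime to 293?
292

293 = 293
φ(n) = n × ∏(1 - 1/p) for each prime p dividing n
φ(293) = 293 × (1 - 1/293) = 292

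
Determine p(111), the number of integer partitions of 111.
679903203

p(n) counts ways to write n as a sum of positive integers (order ignored).
Euler's pentagonal recurrence: p(k) = p(k-1) + p(k-2) - p(k-5) - p(k-7) + p(k-12) + p(k-15) - ... (offsets j(3j∓1)/2, signs ++--, p(0)=1, p(<0)=0).
DP table for k = 0..110: p(0)=1, p(1)=1, p(2)=2, p(3)=3, p(4)=5, p(5)=7, p(6)=11, p(7)=15, p(8)=22, p(9)=30, p(10)=42, p(11)=56, p(12)=77, p(13)=101, p(14)=135, p(15)=176, p(16)=231, p(17)=297, p(18)=385, p(19)=490, p(20)=627, p(21)=792, p(22)=1002, p(23)=1255, p(24)=1575, p(25)=1958, p(26)=2436, p(27)=3010, p(28)=3718, p(29)=4565, p(30)=5604, p(31)=6842, p(32)=8349, p(33)=10143, p(34)=12310, p(35)=14883, p(36)=17977, p(37)=21637, p(38)=26015, p(39)=31185, p(40)=37338, p(41)=44583, p(42)=53174, p(43)=63261, p(44)=75175, p(45)=89134, p(46)=105558, p(47)=124754, p(48)=147273, p(49)=173525, p(50)=204226, p(51)=239943, p(52)=281589, p(53)=329931, p(54)=386155, p(55)=451276, p(56)=526823, p(57)=614154, p(58)=715220, p(59)=831820, p(60)=966467, p(61)=1121505, p(62)=1300156, p(63)=1505499, p(64)=1741630, p(65)=2012558, p(66)=2323520, p(67)=2679689, p(68)=3087735, p(69)=3554345, p(70)=4087968, p(71)=4697205, p(72)=5392783, p(73)=6185689, p(74)=7089500, p(75)=8118264, p(76)=9289091, p(77)=10619863, p(78)=12132164, p(79)=13848650, p(80)=15796476, p(81)=18004327, p(82)=20506255, p(83)=23338469, p(84)=26543660, p(85)=30167357, p(86)=34262962, p(87)=38887673, p(88)=44108109, p(89)=49995925, p(90)=56634173, p(91)=64112359, p(92)=72533807, p(93)=82010177, p(94)=92669720, p(95)=104651419, p(96)=118114304, p(97)=133230930, p(98)=150198136, p(99)=169229875, p(100)=190569292, p(101)=214481126, p(102)=241265379, p(103)=271248950, p(104)=304801365, p(105)=342325709, p(106)=384276336, p(107)=431149389, p(108)=483502844, p(109)=541946240, p(110)=607163746.
Final step: p(111) = p(110) + p(109) - p(106) - p(104) + p(99) + p(96) - p(89) - p(85) + p(76) + p(71) - p(60) - p(54) + p(41) + p(34) - p(19) - p(11)
= 607163746 + 541946240 - 384276336 - 304801365 + 169229875 + 118114304 - 49995925 - 30167357 + 9289091 + 4697205 - 966467 - 386155 + 44583 + 12310 - 490 - 56
= 679903203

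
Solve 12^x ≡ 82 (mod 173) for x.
159

Baby-step giant-step with step n = ⌈√173⌉ = 14.
Baby steps 12^j mod 173 (j:value) for j=0..13: 0:1, 1:12, 2:144, 3:171, 4:149, 5:58, 6:4, 7:48, 8:57, 9:165, 10:77, 11:59, 12:16, 13:19.
Giant-step multiplier: 12^(-14) ≡ 12^(172-14) = 12^158 ≡ 151 (mod 173).
Giant steps γ_i = 82·151^i mod 173: γ_0=82, γ_1=99, γ_2=71, γ_3=168, γ_4=110, γ_5=2, γ_6=129, γ_7=103, γ_8=156, γ_9=28, γ_10=76, γ_11=58 (in table at j=5).
x = i·n + j = 11·14 + 5 = 159.
Check: 12^159 ≡ 82 (mod 173).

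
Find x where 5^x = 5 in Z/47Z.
1

Baby-step giant-step with step n = ⌈√47⌉ = 7.
Baby steps 5^j mod 47 (j:value) for j=0..6: 0:1, 1:5, 2:25, 3:31, 4:14, 5:23, 6:21.
h = 5 is already in the table at j=1, so x = 1.
Check: 5^1 ≡ 5 (mod 47).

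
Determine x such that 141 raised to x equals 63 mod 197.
156

Baby-step giant-step with step n = ⌈√197⌉ = 15.
Baby steps 141^j mod 197 (j:value) for j=0..14: 0:1, 1:141, 2:181, 3:108, 4:59, 5:45, 6:41, 7:68, 8:132, 9:94, 10:55, 11:72, 12:105, 13:30, 14:93.
Giant-step multiplier: 141^(-15) ≡ 141^(196-15) = 141^181 ≡ 71 (mod 197).
Giant steps γ_i = 63·71^i mod 197: γ_0=63, γ_1=139, γ_2=19, γ_3=167, γ_4=37, γ_5=66, γ_6=155, γ_7=170, γ_8=53, γ_9=20, γ_10=41 (in table at j=6).
x = i·n + j = 10·15 + 6 = 156.
Check: 141^156 ≡ 63 (mod 197).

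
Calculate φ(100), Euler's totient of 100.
40

100 = 2^2 × 5^2
φ(n) = n × ∏(1 - 1/p) for each prime p dividing n
φ(100) = 100 × (1 - 1/2) × (1 - 1/5) = 40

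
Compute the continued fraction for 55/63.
[0; 1, 6, 1, 7]

Euclidean algorithm steps:
55 = 0 × 63 + 55
63 = 1 × 55 + 8
55 = 6 × 8 + 7
8 = 1 × 7 + 1
7 = 7 × 1 + 0
Continued fraction: [0; 1, 6, 1, 7]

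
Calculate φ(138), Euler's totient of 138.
44

138 = 2 × 3 × 23
φ(n) = n × ∏(1 - 1/p) for each prime p dividing n
φ(138) = 138 × (1 - 1/2) × (1 - 1/3) × (1 - 1/23) = 44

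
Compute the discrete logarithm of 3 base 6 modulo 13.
8

Baby-step giant-step with step n = ⌈√13⌉ = 4.
Baby steps 6^j mod 13 (j:value) for j=0..3: 0:1, 1:6, 2:10, 3:8.
Giant-step multiplier: 6^(-4) ≡ 6^(12-4) = 6^8 ≡ 3 (mod 13).
Giant steps γ_i = 3·3^i mod 13: γ_0=3, γ_1=9, γ_2=1 (in table at j=0).
x = i·n + j = 2·4 + 0 = 8.
Check: 6^8 ≡ 3 (mod 13).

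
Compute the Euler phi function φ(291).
192

291 = 3 × 97
φ(n) = n × ∏(1 - 1/p) for each prime p dividing n
φ(291) = 291 × (1 - 1/3) × (1 - 1/97) = 192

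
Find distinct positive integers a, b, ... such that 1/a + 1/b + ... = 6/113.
1/19 + 1/2147

Greedy algorithm:
6/113: ceiling(113/6) = 19, use 1/19
1/2147: ceiling(2147/1) = 2147, use 1/2147
Result: 6/113 = 1/19 + 1/2147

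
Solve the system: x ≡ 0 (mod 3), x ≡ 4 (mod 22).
48

Using Chinese Remainder Theorem:
M = 3 × 22 = 66
M1 = 22, M2 = 3
y1 = 22^(-1) mod 3 = 1
y2 = 3^(-1) mod 22 = 15
x = (0×22×1 + 4×3×15) mod 66 = 48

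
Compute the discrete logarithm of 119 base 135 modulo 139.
113

Baby-step giant-step with step n = ⌈√139⌉ = 12.
Baby steps 135^j mod 139 (j:value) for j=0..11: 0:1, 1:135, 2:16, 3:75, 4:117, 5:88, 6:65, 7:18, 8:67, 9:10, 10:99, 11:21.
Giant-step multiplier: 135^(-12) ≡ 135^(138-12) = 135^126 ≡ 91 (mod 139).
Giant steps γ_i = 119·91^i mod 139: γ_0=119, γ_1=126, γ_2=68, γ_3=72, γ_4=19, γ_5=61, γ_6=130, γ_7=15, γ_8=114, γ_9=88 (in table at j=5).
x = i·n + j = 9·12 + 5 = 113.
Check: 135^113 ≡ 119 (mod 139).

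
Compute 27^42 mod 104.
1

Repeated squaring. Binary of 42 = 101010.
27^1 ≡ 27 (mod 104); 27^2 ≡ 1 (mod 104); 27^4 ≡ 1 (mod 104); 27^8 ≡ 1 (mod 104); 27^16 ≡ 1 (mod 104); 27^32 ≡ 1 (mod 104)
27^42 = 27^2 × 27^8 × 27^32 ≡ 1 (mod 104)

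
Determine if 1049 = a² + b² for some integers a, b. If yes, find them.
5² + 32² (a=5, b=32)

Factorization: 1049 = 1049
By Fermat: n is sum of two squares iff every prime p ≡ 3 (mod 4) appears to even power.
All primes ≡ 3 (mod 4) appear to even power.
Search a = 0, 1, 2, … for 1049 - a² a perfect square: first hit at a = 5: 1049 - 25 = 1024 = 32².
1049 = 5² + 32² = 25 + 1024 ✓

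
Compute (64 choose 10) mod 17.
14

Using Lucas' theorem:
Write n=64 and k=10 in base 17:
n in base 17: [3, 13]
k in base 17: [0, 10]
C(64,10) mod 17 = ∏ C(n_i, k_i) mod 17
Digit binomials (mod 17): C(3,0) = 1; C(13,10) = 286 ≡ 14
Product: 1 × 14 = 14 ≡ 14 (mod 17)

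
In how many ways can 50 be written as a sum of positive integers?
204226

p(n) counts ways to write n as a sum of positive integers (order ignored).
Euler's pentagonal recurrence: p(k) = p(k-1) + p(k-2) - p(k-5) - p(k-7) + p(k-12) + p(k-15) - ... (offsets j(3j∓1)/2, signs ++--, p(0)=1, p(<0)=0).
DP table for k = 0..49: p(0)=1, p(1)=1, p(2)=2, p(3)=3, p(4)=5, p(5)=7, p(6)=11, p(7)=15, p(8)=22, p(9)=30, p(10)=42, p(11)=56, p(12)=77, p(13)=101, p(14)=135, p(15)=176, p(16)=231, p(17)=297, p(18)=385, p(19)=490, p(20)=627, p(21)=792, p(22)=1002, p(23)=1255, p(24)=1575, p(25)=1958, p(26)=2436, p(27)=3010, p(28)=3718, p(29)=4565, p(30)=5604, p(31)=6842, p(32)=8349, p(33)=10143, p(34)=12310, p(35)=14883, p(36)=17977, p(37)=21637, p(38)=26015, p(39)=31185, p(40)=37338, p(41)=44583, p(42)=53174, p(43)=63261, p(44)=75175, p(45)=89134, p(46)=105558, p(47)=124754, p(48)=147273, p(49)=173525.
Final step: p(50) = p(49) + p(48) - p(45) - p(43) + p(38) + p(35) - p(28) - p(24) + p(15) + p(10)
= 173525 + 147273 - 89134 - 63261 + 26015 + 14883 - 3718 - 1575 + 176 + 42
= 204226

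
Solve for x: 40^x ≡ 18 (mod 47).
32

Baby-step giant-step with step n = ⌈√47⌉ = 7.
Baby steps 40^j mod 47 (j:value) for j=0..6: 0:1, 1:40, 2:2, 3:33, 4:4, 5:19, 6:8.
Giant-step multiplier: 40^(-7) ≡ 40^(46-7) = 40^39 ≡ 26 (mod 47).
Giant steps γ_i = 18·26^i mod 47: γ_0=18, γ_1=45, γ_2=42, γ_3=11, γ_4=4 (in table at j=4).
x = i·n + j = 4·7 + 4 = 32.
Check: 40^32 ≡ 18 (mod 47).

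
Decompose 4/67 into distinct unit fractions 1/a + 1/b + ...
1/17 + 1/1139

Greedy algorithm:
4/67: ceiling(67/4) = 17, use 1/17
1/1139: ceiling(1139/1) = 1139, use 1/1139
Result: 4/67 = 1/17 + 1/1139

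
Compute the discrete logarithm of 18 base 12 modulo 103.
62

Baby-step giant-step with step n = ⌈√103⌉ = 11.
Baby steps 12^j mod 103 (j:value) for j=0..10: 0:1, 1:12, 2:41, 3:80, 4:33, 5:87, 6:14, 7:65, 8:59, 9:90, 10:50.
Giant-step multiplier: 12^(-11) ≡ 12^(102-11) = 12^91 ≡ 40 (mod 103).
Giant steps γ_i = 18·40^i mod 103: γ_0=18, γ_1=102, γ_2=63, γ_3=48, γ_4=66, γ_5=65 (in table at j=7).
x = i·n + j = 5·11 + 7 = 62.
Check: 12^62 ≡ 18 (mod 103).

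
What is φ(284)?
140

284 = 2^2 × 71
φ(n) = n × ∏(1 - 1/p) for each prime p dividing n
φ(284) = 284 × (1 - 1/2) × (1 - 1/71) = 140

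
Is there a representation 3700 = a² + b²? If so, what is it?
10² + 60² (a=10, b=60)

Factorization: 3700 = 2^2 × 5^2 × 37
By Fermat: n is sum of two squares iff every prime p ≡ 3 (mod 4) appears to even power.
All primes ≡ 3 (mod 4) appear to even power.
Search a = 0, 1, 2, … for 3700 - a² a perfect square: first hit at a = 10: 3700 - 100 = 3600 = 60².
3700 = 10² + 60² = 100 + 3600 ✓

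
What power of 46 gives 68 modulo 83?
48

Baby-step giant-step with step n = ⌈√83⌉ = 10.
Baby steps 46^j mod 83 (j:value) for j=0..9: 0:1, 1:46, 2:41, 3:60, 4:21, 5:53, 6:31, 7:15, 8:26, 9:34.
Giant-step multiplier: 46^(-10) ≡ 46^(82-10) = 46^72 ≡ 51 (mod 83).
Giant steps γ_i = 68·51^i mod 83: γ_0=68, γ_1=65, γ_2=78, γ_3=77, γ_4=26 (in table at j=8).
x = i·n + j = 4·10 + 8 = 48.
Check: 46^48 ≡ 68 (mod 83).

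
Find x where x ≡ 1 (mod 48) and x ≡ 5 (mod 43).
865

Using Chinese Remainder Theorem:
M = 48 × 43 = 2064
M1 = 43, M2 = 48
y1 = 43^(-1) mod 48 = 19
y2 = 48^(-1) mod 43 = 26
x = (1×43×19 + 5×48×26) mod 2064 = 865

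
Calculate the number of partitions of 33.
10143

p(n) counts ways to write n as a sum of positive integers (order ignored).
Euler's pentagonal recurrence: p(k) = p(k-1) + p(k-2) - p(k-5) - p(k-7) + p(k-12) + p(k-15) - ... (offsets j(3j∓1)/2, signs ++--, p(0)=1, p(<0)=0).
DP table for k = 0..32: p(0)=1, p(1)=1, p(2)=2, p(3)=3, p(4)=5, p(5)=7, p(6)=11, p(7)=15, p(8)=22, p(9)=30, p(10)=42, p(11)=56, p(12)=77, p(13)=101, p(14)=135, p(15)=176, p(16)=231, p(17)=297, p(18)=385, p(19)=490, p(20)=627, p(21)=792, p(22)=1002, p(23)=1255, p(24)=1575, p(25)=1958, p(26)=2436, p(27)=3010, p(28)=3718, p(29)=4565, p(30)=5604, p(31)=6842, p(32)=8349.
Final step: p(33) = p(32) + p(31) - p(28) - p(26) + p(21) + p(18) - p(11) - p(7)
= 8349 + 6842 - 3718 - 2436 + 792 + 385 - 56 - 15
= 10143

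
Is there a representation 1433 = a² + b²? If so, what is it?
8² + 37² (a=8, b=37)

Factorization: 1433 = 1433
By Fermat: n is sum of two squares iff every prime p ≡ 3 (mod 4) appears to even power.
All primes ≡ 3 (mod 4) appear to even power.
Search a = 0, 1, 2, … for 1433 - a² a perfect square: first hit at a = 8: 1433 - 64 = 1369 = 37².
1433 = 8² + 37² = 64 + 1369 ✓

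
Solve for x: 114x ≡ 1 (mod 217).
158

gcd(114, 217) = 1, so the inverse exists.
Extended Euclidean algorithm on (217, 114):
217 = 1 × 114 + 103  ⟹  103 = (1)·217 + (-1)·114
114 = 1 × 103 + 11  ⟹  11 = (-1)·217 + (2)·114
103 = 9 × 11 + 4  ⟹  4 = (10)·217 + (-19)·114
11 = 2 × 4 + 3  ⟹  3 = (-21)·217 + (40)·114
4 = 1 × 3 + 1  ⟹  1 = (31)·217 + (-59)·114
So (-59)·114 ≡ 1 (mod 217), i.e. 114^(-1) ≡ -59 ≡ 158 (mod 217).
Check: 114 × 158 = 18012 ≡ 1 (mod 217)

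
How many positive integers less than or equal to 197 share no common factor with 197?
196

197 = 197
φ(n) = n × ∏(1 - 1/p) for each prime p dividing n
φ(197) = 197 × (1 - 1/197) = 196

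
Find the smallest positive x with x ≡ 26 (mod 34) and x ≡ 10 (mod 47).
1420

Using Chinese Remainder Theorem:
M = 34 × 47 = 1598
M1 = 47, M2 = 34
y1 = 47^(-1) mod 34 = 21
y2 = 34^(-1) mod 47 = 18
x = (26×47×21 + 10×34×18) mod 1598 = 1420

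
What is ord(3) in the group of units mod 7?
6

7 is prime, so ord(3) divides φ(7) = 6.
Divisors of 6: 1, 2, 3, 6.
Repeated squaring: 3^1 ≡ 3, 3^2 ≡ 2, 3^4 ≡ 4 (mod 7).
Test 3^d mod 7 for each divisor d in increasing order:
3^1 ≡ 3
3^2 ≡ 2
3^3 = 3^2·3^1 ≡ 6
3^6 = 3^4·3^2 ≡ 1  ← first divisor giving 1
The order is 6.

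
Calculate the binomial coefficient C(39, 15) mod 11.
1

Using Lucas' theorem:
Write n=39 and k=15 in base 11:
n in base 11: [3, 6]
k in base 11: [1, 4]
C(39,15) mod 11 = ∏ C(n_i, k_i) mod 11
Digit binomials (mod 11): C(3,1) = 3; C(6,4) = 15 ≡ 4
Product: 3 × 4 = 12 ≡ 1 (mod 11)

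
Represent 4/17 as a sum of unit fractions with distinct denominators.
1/5 + 1/29 + 1/1233 + 1/3039345

Greedy algorithm:
4/17: ceiling(17/4) = 5, use 1/5
3/85: ceiling(85/3) = 29, use 1/29
2/2465: ceiling(2465/2) = 1233, use 1/1233
1/3039345: ceiling(3039345/1) = 3039345, use 1/3039345
Result: 4/17 = 1/5 + 1/29 + 1/1233 + 1/3039345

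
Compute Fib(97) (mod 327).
307

Matrix identity: Q^n = [[F_(n+1), F_n], [F_n, F_(n-1)]] with Q = [[1,1],[1,0]].
n = 97 = 1100001₂. Square-and-multiply, entries mod 327:
Q^1 = [[1,1],[1,0]]
Q^3 = (Q^1)²·Q = [[3,2],[2,1]]
Q^6 = (Q^3)² = [[13,8],[8,5]]
Q^12 = (Q^6)² = [[233,144],[144,89]]
Q^24 = (Q^12)² = [[142,261],[261,208]]
Q^48 = (Q^24)² = [[322,117],[117,205]]
Q^97 = (Q^48)²·Q = [[163,307],[307,183]]
F_97 mod 327 = Q^97[0][1] = 307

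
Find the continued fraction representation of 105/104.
[1; 104]

Euclidean algorithm steps:
105 = 1 × 104 + 1
104 = 104 × 1 + 0
Continued fraction: [1; 104]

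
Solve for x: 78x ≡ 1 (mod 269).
169

gcd(78, 269) = 1, so the inverse exists.
Extended Euclidean algorithm on (269, 78):
269 = 3 × 78 + 35  ⟹  35 = (1)·269 + (-3)·78
78 = 2 × 35 + 8  ⟹  8 = (-2)·269 + (7)·78
35 = 4 × 8 + 3  ⟹  3 = (9)·269 + (-31)·78
8 = 2 × 3 + 2  ⟹  2 = (-20)·269 + (69)·78
3 = 1 × 2 + 1  ⟹  1 = (29)·269 + (-100)·78
So (-100)·78 ≡ 1 (mod 269), i.e. 78^(-1) ≡ -100 ≡ 169 (mod 269).
Check: 78 × 169 = 13182 ≡ 1 (mod 269)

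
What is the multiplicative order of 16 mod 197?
49

197 is prime, so ord(16) divides φ(197) = 196.
Divisors of 196: 1, 2, 4, 7, 14, 28, 49, 98, 196.
Repeated squaring: 16^1 ≡ 16, 16^2 ≡ 59, 16^4 ≡ 132, 16^8 ≡ 88, 16^16 ≡ 61, 16^32 ≡ 175, 16^64 ≡ 90, 16^128 ≡ 23 (mod 197).
Test 16^d mod 197 for each divisor d in increasing order:
16^1 ≡ 16
16^2 ≡ 59
16^4 ≡ 132
16^7 = 16^4·16^2·16^1 ≡ 104
16^14 = 16^8·16^4·16^2 ≡ 178
16^28 = 16^16·16^8·16^4 ≡ 164
16^49 = 16^32·16^16·16^1 ≡ 1  ← first divisor giving 1
The order is 49.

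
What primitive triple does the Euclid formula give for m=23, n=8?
(465, 368, 593)

Euclid's formula: a = m² - n², b = 2mn, c = m² + n²
m = 23, n = 8
a = 23² - 8² = 529 - 64 = 465
b = 2 × 23 × 8 = 368
c = 23² + 8² = 529 + 64 = 593
Verification: 465² + 368² = 216225 + 135424 = 351649 = 593² ✓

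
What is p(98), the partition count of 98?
150198136

p(n) counts ways to write n as a sum of positive integers (order ignored).
Euler's pentagonal recurrence: p(k) = p(k-1) + p(k-2) - p(k-5) - p(k-7) + p(k-12) + p(k-15) - ... (offsets j(3j∓1)/2, signs ++--, p(0)=1, p(<0)=0).
DP table for k = 0..97: p(0)=1, p(1)=1, p(2)=2, p(3)=3, p(4)=5, p(5)=7, p(6)=11, p(7)=15, p(8)=22, p(9)=30, p(10)=42, p(11)=56, p(12)=77, p(13)=101, p(14)=135, p(15)=176, p(16)=231, p(17)=297, p(18)=385, p(19)=490, p(20)=627, p(21)=792, p(22)=1002, p(23)=1255, p(24)=1575, p(25)=1958, p(26)=2436, p(27)=3010, p(28)=3718, p(29)=4565, p(30)=5604, p(31)=6842, p(32)=8349, p(33)=10143, p(34)=12310, p(35)=14883, p(36)=17977, p(37)=21637, p(38)=26015, p(39)=31185, p(40)=37338, p(41)=44583, p(42)=53174, p(43)=63261, p(44)=75175, p(45)=89134, p(46)=105558, p(47)=124754, p(48)=147273, p(49)=173525, p(50)=204226, p(51)=239943, p(52)=281589, p(53)=329931, p(54)=386155, p(55)=451276, p(56)=526823, p(57)=614154, p(58)=715220, p(59)=831820, p(60)=966467, p(61)=1121505, p(62)=1300156, p(63)=1505499, p(64)=1741630, p(65)=2012558, p(66)=2323520, p(67)=2679689, p(68)=3087735, p(69)=3554345, p(70)=4087968, p(71)=4697205, p(72)=5392783, p(73)=6185689, p(74)=7089500, p(75)=8118264, p(76)=9289091, p(77)=10619863, p(78)=12132164, p(79)=13848650, p(80)=15796476, p(81)=18004327, p(82)=20506255, p(83)=23338469, p(84)=26543660, p(85)=30167357, p(86)=34262962, p(87)=38887673, p(88)=44108109, p(89)=49995925, p(90)=56634173, p(91)=64112359, p(92)=72533807, p(93)=82010177, p(94)=92669720, p(95)=104651419, p(96)=118114304, p(97)=133230930.
Final step: p(98) = p(97) + p(96) - p(93) - p(91) + p(86) + p(83) - p(76) - p(72) + p(63) + p(58) - p(47) - p(41) + p(28) + p(21) - p(6)
= 133230930 + 118114304 - 82010177 - 64112359 + 34262962 + 23338469 - 9289091 - 5392783 + 1505499 + 715220 - 124754 - 44583 + 3718 + 792 - 11
= 150198136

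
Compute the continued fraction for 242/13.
[18; 1, 1, 1, 1, 2]

Euclidean algorithm steps:
242 = 18 × 13 + 8
13 = 1 × 8 + 5
8 = 1 × 5 + 3
5 = 1 × 3 + 2
3 = 1 × 2 + 1
2 = 2 × 1 + 0
Continued fraction: [18; 1, 1, 1, 1, 2]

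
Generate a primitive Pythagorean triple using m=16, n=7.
(207, 224, 305)

Euclid's formula: a = m² - n², b = 2mn, c = m² + n²
m = 16, n = 7
a = 16² - 7² = 256 - 49 = 207
b = 2 × 16 × 7 = 224
c = 16² + 7² = 256 + 49 = 305
Verification: 207² + 224² = 42849 + 50176 = 93025 = 305² ✓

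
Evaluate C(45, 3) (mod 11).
0

Using Lucas' theorem:
Write n=45 and k=3 in base 11:
n in base 11: [4, 1]
k in base 11: [0, 3]
C(45,3) mod 11 = ∏ C(n_i, k_i) mod 11
Digit binomials (mod 11): C(4,0) = 1; C(1,3) = 0 (k_i > n_i)
Product: 1 × 0 = 0 ≡ 0 (mod 11)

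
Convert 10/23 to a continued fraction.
[0; 2, 3, 3]

Euclidean algorithm steps:
10 = 0 × 23 + 10
23 = 2 × 10 + 3
10 = 3 × 3 + 1
3 = 3 × 1 + 0
Continued fraction: [0; 2, 3, 3]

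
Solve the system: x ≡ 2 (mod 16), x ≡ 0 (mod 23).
322

Using Chinese Remainder Theorem:
M = 16 × 23 = 368
M1 = 23, M2 = 16
y1 = 23^(-1) mod 16 = 7
y2 = 16^(-1) mod 23 = 13
x = (2×23×7 + 0×16×13) mod 368 = 322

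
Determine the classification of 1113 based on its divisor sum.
deficient

Proper divisors of 1113: sum = 1 + 3 + 7 + 21 + 53 + 159 + 371 = 615
Since 615 < 1113, 1113 is deficient.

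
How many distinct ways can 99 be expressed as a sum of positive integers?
169229875

p(n) counts ways to write n as a sum of positive integers (order ignored).
Euler's pentagonal recurrence: p(k) = p(k-1) + p(k-2) - p(k-5) - p(k-7) + p(k-12) + p(k-15) - ... (offsets j(3j∓1)/2, signs ++--, p(0)=1, p(<0)=0).
DP table for k = 0..98: p(0)=1, p(1)=1, p(2)=2, p(3)=3, p(4)=5, p(5)=7, p(6)=11, p(7)=15, p(8)=22, p(9)=30, p(10)=42, p(11)=56, p(12)=77, p(13)=101, p(14)=135, p(15)=176, p(16)=231, p(17)=297, p(18)=385, p(19)=490, p(20)=627, p(21)=792, p(22)=1002, p(23)=1255, p(24)=1575, p(25)=1958, p(26)=2436, p(27)=3010, p(28)=3718, p(29)=4565, p(30)=5604, p(31)=6842, p(32)=8349, p(33)=10143, p(34)=12310, p(35)=14883, p(36)=17977, p(37)=21637, p(38)=26015, p(39)=31185, p(40)=37338, p(41)=44583, p(42)=53174, p(43)=63261, p(44)=75175, p(45)=89134, p(46)=105558, p(47)=124754, p(48)=147273, p(49)=173525, p(50)=204226, p(51)=239943, p(52)=281589, p(53)=329931, p(54)=386155, p(55)=451276, p(56)=526823, p(57)=614154, p(58)=715220, p(59)=831820, p(60)=966467, p(61)=1121505, p(62)=1300156, p(63)=1505499, p(64)=1741630, p(65)=2012558, p(66)=2323520, p(67)=2679689, p(68)=3087735, p(69)=3554345, p(70)=4087968, p(71)=4697205, p(72)=5392783, p(73)=6185689, p(74)=7089500, p(75)=8118264, p(76)=9289091, p(77)=10619863, p(78)=12132164, p(79)=13848650, p(80)=15796476, p(81)=18004327, p(82)=20506255, p(83)=23338469, p(84)=26543660, p(85)=30167357, p(86)=34262962, p(87)=38887673, p(88)=44108109, p(89)=49995925, p(90)=56634173, p(91)=64112359, p(92)=72533807, p(93)=82010177, p(94)=92669720, p(95)=104651419, p(96)=118114304, p(97)=133230930, p(98)=150198136.
Final step: p(99) = p(98) + p(97) - p(94) - p(92) + p(87) + p(84) - p(77) - p(73) + p(64) + p(59) - p(48) - p(42) + p(29) + p(22) - p(7)
= 150198136 + 133230930 - 92669720 - 72533807 + 38887673 + 26543660 - 10619863 - 6185689 + 1741630 + 831820 - 147273 - 53174 + 4565 + 1002 - 15
= 169229875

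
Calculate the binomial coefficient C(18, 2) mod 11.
10

Using Lucas' theorem:
Write n=18 and k=2 in base 11:
n in base 11: [1, 7]
k in base 11: [0, 2]
C(18,2) mod 11 = ∏ C(n_i, k_i) mod 11
Digit binomials (mod 11): C(1,0) = 1; C(7,2) = 21 ≡ 10
Product: 1 × 10 = 10 ≡ 10 (mod 11)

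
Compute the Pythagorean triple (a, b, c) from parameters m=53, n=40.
(1209, 4240, 4409)

Euclid's formula: a = m² - n², b = 2mn, c = m² + n²
m = 53, n = 40
a = 53² - 40² = 2809 - 1600 = 1209
b = 2 × 53 × 40 = 4240
c = 53² + 40² = 2809 + 1600 = 4409
Verification: 1209² + 4240² = 1461681 + 17977600 = 19439281 = 4409² ✓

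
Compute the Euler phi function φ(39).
24

39 = 3 × 13
φ(n) = n × ∏(1 - 1/p) for each prime p dividing n
φ(39) = 39 × (1 - 1/3) × (1 - 1/13) = 24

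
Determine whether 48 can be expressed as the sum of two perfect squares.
Not possible

Factorization: 48 = 2^4 × 3
By Fermat: n is sum of two squares iff every prime p ≡ 3 (mod 4) appears to even power.
Prime(s) ≡ 3 (mod 4) with odd exponent: [(3, 1)]
Therefore 48 cannot be expressed as a² + b².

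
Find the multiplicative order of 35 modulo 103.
102

103 is prime, so ord(35) divides φ(103) = 102.
Divisors of 102: 1, 2, 3, 6, 17, 34, 51, 102.
Repeated squaring: 35^1 ≡ 35, 35^2 ≡ 92, 35^4 ≡ 18, 35^8 ≡ 15, 35^16 ≡ 19, 35^32 ≡ 52, 35^64 ≡ 26 (mod 103).
Test 35^d mod 103 for each divisor d in increasing order:
35^1 ≡ 35
35^2 ≡ 92
35^3 = 35^2·35^1 ≡ 27
35^6 = 35^4·35^2 ≡ 8
35^17 = 35^16·35^1 ≡ 47
35^34 = 35^32·35^2 ≡ 46
35^51 = 35^32·35^16·35^2·35^1 ≡ 102
35^102 = 35^64·35^32·35^4·35^2 ≡ 1  ← first divisor giving 1
The order is 102.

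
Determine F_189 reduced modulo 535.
394

Matrix identity: Q^n = [[F_(n+1), F_n], [F_n, F_(n-1)]] with Q = [[1,1],[1,0]].
n = 189 = 10111101₂. Square-and-multiply, entries mod 535:
Q^1 = [[1,1],[1,0]]
Q^2 = (Q^1)² = [[2,1],[1,1]]
Q^5 = (Q^2)²·Q = [[8,5],[5,3]]
Q^11 = (Q^5)²·Q = [[144,89],[89,55]]
Q^23 = (Q^11)²·Q = [[358,302],[302,56]]
Q^47 = (Q^23)²·Q = [[391,18],[18,373]]
Q^94 = (Q^47)² = [[195,377],[377,353]]
Q^189 = (Q^94)²·Q = [[480,394],[394,86]]
F_189 mod 535 = Q^189[0][1] = 394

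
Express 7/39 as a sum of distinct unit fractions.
1/6 + 1/78

Greedy algorithm:
7/39: ceiling(39/7) = 6, use 1/6
1/78: ceiling(78/1) = 78, use 1/78
Result: 7/39 = 1/6 + 1/78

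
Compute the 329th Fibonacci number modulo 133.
62

Matrix identity: Q^n = [[F_(n+1), F_n], [F_n, F_(n-1)]] with Q = [[1,1],[1,0]].
n = 329 = 101001001₂. Square-and-multiply, entries mod 133:
Q^1 = [[1,1],[1,0]]
Q^2 = (Q^1)² = [[2,1],[1,1]]
Q^5 = (Q^2)²·Q = [[8,5],[5,3]]
Q^10 = (Q^5)² = [[89,55],[55,34]]
Q^20 = (Q^10)² = [[40,115],[115,58]]
Q^41 = (Q^20)²·Q = [[27,62],[62,98]]
Q^82 = (Q^41)² = [[51,36],[36,15]]
Q^164 = (Q^82)² = [[40,115],[115,58]]
Q^329 = (Q^164)²·Q = [[27,62],[62,98]]
F_329 mod 133 = Q^329[0][1] = 62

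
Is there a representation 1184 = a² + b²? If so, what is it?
20² + 28² (a=20, b=28)

Factorization: 1184 = 2^5 × 37
By Fermat: n is sum of two squares iff every prime p ≡ 3 (mod 4) appears to even power.
All primes ≡ 3 (mod 4) appear to even power.
Search a = 0, 1, 2, … for 1184 - a² a perfect square: first hit at a = 20: 1184 - 400 = 784 = 28².
1184 = 20² + 28² = 400 + 784 ✓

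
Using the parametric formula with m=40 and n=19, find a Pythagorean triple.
(1239, 1520, 1961)

Euclid's formula: a = m² - n², b = 2mn, c = m² + n²
m = 40, n = 19
a = 40² - 19² = 1600 - 361 = 1239
b = 2 × 40 × 19 = 1520
c = 40² + 19² = 1600 + 361 = 1961
Verification: 1239² + 1520² = 1535121 + 2310400 = 3845521 = 1961² ✓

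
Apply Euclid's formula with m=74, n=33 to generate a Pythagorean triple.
(4387, 4884, 6565)

Euclid's formula: a = m² - n², b = 2mn, c = m² + n²
m = 74, n = 33
a = 74² - 33² = 5476 - 1089 = 4387
b = 2 × 74 × 33 = 4884
c = 74² + 33² = 5476 + 1089 = 6565
Verification: 4387² + 4884² = 19245769 + 23853456 = 43099225 = 6565² ✓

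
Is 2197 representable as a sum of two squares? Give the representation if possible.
9² + 46² (a=9, b=46)

Factorization: 2197 = 13^3
By Fermat: n is sum of two squares iff every prime p ≡ 3 (mod 4) appears to even power.
All primes ≡ 3 (mod 4) appear to even power.
Search a = 0, 1, 2, … for 2197 - a² a perfect square: first hit at a = 9: 2197 - 81 = 2116 = 46².
2197 = 9² + 46² = 81 + 2116 ✓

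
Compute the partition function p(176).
476715857290

p(n) counts ways to write n as a sum of positive integers (order ignored).
Euler's pentagonal recurrence: p(k) = p(k-1) + p(k-2) - p(k-5) - p(k-7) + p(k-12) + p(k-15) - ... (offsets j(3j∓1)/2, signs ++--, p(0)=1, p(<0)=0).
DP table for k = 0..175: p(0)=1, p(1)=1, p(2)=2, p(3)=3, p(4)=5, p(5)=7, p(6)=11, p(7)=15, p(8)=22, p(9)=30, p(10)=42, p(11)=56, p(12)=77, p(13)=101, p(14)=135, p(15)=176, p(16)=231, p(17)=297, p(18)=385, p(19)=490, p(20)=627, p(21)=792, p(22)=1002, p(23)=1255, p(24)=1575, p(25)=1958, p(26)=2436, p(27)=3010, p(28)=3718, p(29)=4565, p(30)=5604, p(31)=6842, p(32)=8349, p(33)=10143, p(34)=12310, p(35)=14883, p(36)=17977, p(37)=21637, p(38)=26015, p(39)=31185, p(40)=37338, p(41)=44583, p(42)=53174, p(43)=63261, p(44)=75175, p(45)=89134, p(46)=105558, p(47)=124754, p(48)=147273, p(49)=173525, p(50)=204226, p(51)=239943, p(52)=281589, p(53)=329931, p(54)=386155, p(55)=451276, p(56)=526823, p(57)=614154, p(58)=715220, p(59)=831820, p(60)=966467, p(61)=1121505, p(62)=1300156, p(63)=1505499, p(64)=1741630, p(65)=2012558, p(66)=2323520, p(67)=2679689, p(68)=3087735, p(69)=3554345, p(70)=4087968, p(71)=4697205, p(72)=5392783, p(73)=6185689, p(74)=7089500, p(75)=8118264, p(76)=9289091, p(77)=10619863, p(78)=12132164, p(79)=13848650, p(80)=15796476, p(81)=18004327, p(82)=20506255, p(83)=23338469, p(84)=26543660, p(85)=30167357, p(86)=34262962, p(87)=38887673, p(88)=44108109, p(89)=49995925, p(90)=56634173, p(91)=64112359, p(92)=72533807, p(93)=82010177, p(94)=92669720, p(95)=104651419, p(96)=118114304, p(97)=133230930, p(98)=150198136, p(99)=169229875, p(100)=190569292, p(101)=214481126, p(102)=241265379, p(103)=271248950, p(104)=304801365, p(105)=342325709, p(106)=384276336, p(107)=431149389, p(108)=483502844, p(109)=541946240, p(110)=607163746, p(111)=679903203, p(112)=761002156, p(113)=851376628, p(114)=952050665, p(115)=1064144451, p(116)=1188908248, p(117)=1327710076, p(118)=1482074143, p(119)=1653668665, p(120)=1844349560, p(121)=2056148051, p(122)=2291320912, p(123)=2552338241, p(124)=2841940500, p(125)=3163127352, p(126)=3519222692, p(127)=3913864295, p(128)=4351078600, p(129)=4835271870, p(130)=5371315400, p(131)=5964539504, p(132)=6620830889, p(133)=7346629512, p(134)=8149040695, p(135)=9035836076, p(136)=10015581680, p(137)=11097645016, p(138)=12292341831, p(139)=13610949895, p(140)=15065878135, p(141)=16670689208, p(142)=18440293320, p(143)=20390982757, p(144)=22540654445, p(145)=24908858009, p(146)=27517052599, p(147)=30388671978, p(148)=33549419497, p(149)=37027355200, p(150)=40853235313, p(151)=45060624582, p(152)=49686288421, p(153)=54770336324, p(154)=60356673280, p(155)=66493182097, p(156)=73232243759, p(157)=80630964769, p(158)=88751778802, p(159)=97662728555, p(160)=107438159466, p(161)=118159068427, p(162)=129913904637, p(163)=142798995930, p(164)=156919475295, p(165)=172389800255, p(166)=189334822579, p(167)=207890420102, p(168)=228204732751, p(169)=250438925115, p(170)=274768617130, p(171)=301384802048, p(172)=330495499613, p(173)=362326859895, p(174)=397125074750, p(175)=435157697830.
Final step: p(176) = p(175) + p(174) - p(171) - p(169) + p(164) + p(161) - p(154) - p(150) + p(141) + p(136) - p(125) - p(119) + p(106) + p(99) - p(84) - p(76) + p(59) + p(50) - p(31) - p(21) + p(0)
= 435157697830 + 397125074750 - 301384802048 - 250438925115 + 156919475295 + 118159068427 - 60356673280 - 40853235313 + 16670689208 + 10015581680 - 3163127352 - 1653668665 + 384276336 + 169229875 - 26543660 - 9289091 + 831820 + 204226 - 6842 - 792 + 1
= 476715857290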